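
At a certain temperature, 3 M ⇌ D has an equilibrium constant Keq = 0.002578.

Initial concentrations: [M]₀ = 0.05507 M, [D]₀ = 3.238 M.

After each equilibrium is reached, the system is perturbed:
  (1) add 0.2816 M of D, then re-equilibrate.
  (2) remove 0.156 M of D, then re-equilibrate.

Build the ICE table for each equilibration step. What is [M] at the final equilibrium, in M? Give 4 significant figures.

Q₀ = 1.9388e+04 vs Keq = 0.002578 ⇒ Q>K, reverse
Step 1:
                   M          D
  Initial    0.05507      3.238
  Change       6.999     -2.333
  Equil        7.054      0.905
  solve Keq expr → x = -2.333; check Q = 0.002578
Then add 0.2816 M of D.
Step 2:
                   M          D
  Initial      7.054      1.187
  Change      0.3809     -0.127
  Equil        7.435       1.06
  solve Keq expr → x = -0.127; check Q = 0.002578
Then remove 0.156 M of D.
Step 3:
                   M          D
  Initial      7.435     0.9036
  Change     -0.2083    0.06943
  Equil        7.227      0.973
  solve Keq expr → x = 0.06943; check Q = 0.002578

[M]_eq = 7.227 M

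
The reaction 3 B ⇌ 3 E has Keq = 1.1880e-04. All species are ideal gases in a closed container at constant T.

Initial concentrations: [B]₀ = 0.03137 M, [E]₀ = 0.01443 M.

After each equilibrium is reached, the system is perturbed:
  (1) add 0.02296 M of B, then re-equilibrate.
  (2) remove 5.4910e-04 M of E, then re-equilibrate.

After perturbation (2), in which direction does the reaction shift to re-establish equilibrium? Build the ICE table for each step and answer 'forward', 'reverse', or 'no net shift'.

Q₀ = 0.09733 vs Keq = 1.1880e-04 ⇒ Q>K, reverse
Step 1:
                    B           E
  init        0.03137     0.01443
  Δ           0.01228    -0.01228
  eq          0.04365    0.002146
  solve Keq expr → x = -0.004095; check Q = 1.1880e-04
Then add 0.02296 M of B.
Step 2:
                    B           E
  init        0.06661    0.002146
  Δ         -0.001076    0.001076
  eq          0.06554    0.003222
  solve Keq expr → x = 3.5860e-04; check Q = 1.1880e-04
Then remove 5.4910e-04 M of E.
Step 3:
                    B           E
  init        0.06554    0.002673
  Δ       -5.2337e-04  5.2337e-04
  eq          0.06501    0.003196
  solve Keq expr → x = 1.7446e-04; check Q = 1.1880e-04

Direction: forward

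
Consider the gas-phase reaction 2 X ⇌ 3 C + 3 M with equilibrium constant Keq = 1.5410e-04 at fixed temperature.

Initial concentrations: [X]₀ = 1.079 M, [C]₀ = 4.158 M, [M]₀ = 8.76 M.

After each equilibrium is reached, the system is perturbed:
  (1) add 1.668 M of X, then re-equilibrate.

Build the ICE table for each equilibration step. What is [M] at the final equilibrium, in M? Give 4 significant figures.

[M]_eq = 4.638 M

Q₀ = 4.1507e+04 vs Keq = 1.5410e-04 ⇒ Q>K, reverse
Step 1:
                    X           C           M
  I             1.079       4.158        8.76
  C             2.753       -4.13       -4.13
  E             3.832     0.02835        4.63
  solve Keq expr → x = -1.377; check Q = 1.5410e-04
Then add 1.668 M of X.
Step 2:
                    X           C           M
  I               5.5     0.02835        4.63
  C         -0.005095    0.007642    0.007642
  E             5.495       0.036       4.638
  solve Keq expr → x = 0.002547; check Q = 1.5410e-04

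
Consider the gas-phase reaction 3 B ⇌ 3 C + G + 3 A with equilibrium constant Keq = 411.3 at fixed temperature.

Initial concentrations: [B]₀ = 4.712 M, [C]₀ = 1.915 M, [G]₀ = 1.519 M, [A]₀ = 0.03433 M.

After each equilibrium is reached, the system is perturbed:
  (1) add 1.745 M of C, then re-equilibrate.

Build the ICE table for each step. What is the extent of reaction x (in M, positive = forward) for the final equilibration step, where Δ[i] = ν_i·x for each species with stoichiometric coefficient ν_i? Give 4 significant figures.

x = -0.1032 M

Q₀ = 4.1254e-06 vs Keq = 411.3 ⇒ Q<K, forward
Step 1:
                  B         C         G         A
  I           4.712     1.915     1.519   0.03433
  C          -2.589     2.589    0.8632     2.589
  E           2.123     4.504     2.382     2.624
  solve Keq expr → x = 0.8632; check Q = 411.3
Then add 1.745 M of C.
Step 2:
                  B         C         G         A
  I           2.123     6.249     2.382     2.624
  C          0.3097   -0.3097   -0.1032   -0.3097
  E           2.432      5.94     2.279     2.314
  solve Keq expr → x = -0.1032; check Q = 411.3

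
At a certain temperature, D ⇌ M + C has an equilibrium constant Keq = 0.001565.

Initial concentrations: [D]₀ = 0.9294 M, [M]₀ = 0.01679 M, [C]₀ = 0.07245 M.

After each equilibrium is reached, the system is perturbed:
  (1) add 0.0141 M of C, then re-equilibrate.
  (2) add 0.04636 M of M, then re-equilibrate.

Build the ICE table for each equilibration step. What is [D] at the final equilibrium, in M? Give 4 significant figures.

Q₀ = 0.001309 vs Keq = 0.001565 ⇒ Q<K, forward
Step 1:
                    D           M           C
  init         0.9294     0.01679     0.07245
  Δ          -0.00255     0.00255     0.00255
  eq           0.9268     0.01934       0.075
  solve Keq expr → x = 0.00255; check Q = 0.001565
Then add 0.0141 M of C.
Step 2:
                    D           M           C
  init         0.9268     0.01934      0.0891
  Δ          0.002537   -0.002537   -0.002537
  eq           0.9294      0.0168     0.08656
  solve Keq expr → x = -0.002537; check Q = 0.001565
Then add 0.04636 M of M.
Step 3:
                    D           M           C
  init         0.9294     0.06316     0.08656
  Δ            0.0343     -0.0343     -0.0343
  eq           0.9637     0.02886     0.05226
  solve Keq expr → x = -0.0343; check Q = 0.001565

[D]_eq = 0.9637 M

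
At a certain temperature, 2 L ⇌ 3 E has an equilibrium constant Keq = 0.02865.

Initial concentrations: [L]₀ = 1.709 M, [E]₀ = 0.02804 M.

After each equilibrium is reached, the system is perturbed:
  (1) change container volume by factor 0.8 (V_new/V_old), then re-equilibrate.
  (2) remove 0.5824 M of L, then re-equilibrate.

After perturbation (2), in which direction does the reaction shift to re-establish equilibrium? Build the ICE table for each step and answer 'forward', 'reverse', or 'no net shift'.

Direction: reverse

Q₀ = 7.5483e-06 vs Keq = 0.02865 ⇒ Q<K, forward
Step 1:
                    L           E
  I             1.709     0.02804
  C           -0.2444      0.3666
  E             1.465      0.3946
  solve Keq expr → x = 0.1222; check Q = 0.02865
Then change container volume by factor 0.8 (V_new/V_old).
Step 2:
                    L           E
  I             1.831      0.4933
  C           0.02122    -0.03183
  E             1.852      0.4615
  solve Keq expr → x = -0.01061; check Q = 0.02865
Then remove 0.5824 M of L.
Step 3:
                    L           E
  I              1.27      0.4615
  C           0.06087    -0.09131
  E              1.33      0.3701
  solve Keq expr → x = -0.03044; check Q = 0.02865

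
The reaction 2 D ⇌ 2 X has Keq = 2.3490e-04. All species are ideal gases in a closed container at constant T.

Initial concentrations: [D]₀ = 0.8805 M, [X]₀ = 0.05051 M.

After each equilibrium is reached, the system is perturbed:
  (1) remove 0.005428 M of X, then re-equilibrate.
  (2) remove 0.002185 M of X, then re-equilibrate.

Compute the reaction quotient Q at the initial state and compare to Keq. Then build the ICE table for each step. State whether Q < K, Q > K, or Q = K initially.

Q₀ = 0.003291; Q > K (proceeds reverse)

Q₀ = 0.003291 vs Keq = 2.3490e-04 ⇒ Q>K, reverse
Step 1:
                    D           X
  init         0.8805     0.05051
  Δ           0.03646    -0.03646
  eq            0.917     0.01405
  solve Keq expr → x = -0.01823; check Q = 2.3490e-04
Then remove 0.005428 M of X.
Step 2:
                    D           X
  init          0.917    0.008626
  Δ         -0.005346    0.005346
  eq           0.9116     0.01397
  solve Keq expr → x = 0.002673; check Q = 2.3490e-04
Then remove 0.002185 M of X.
Step 3:
                    D           X
  init         0.9116     0.01179
  Δ         -0.002152    0.002152
  eq           0.9095     0.01394
  solve Keq expr → x = 0.001076; check Q = 2.3490e-04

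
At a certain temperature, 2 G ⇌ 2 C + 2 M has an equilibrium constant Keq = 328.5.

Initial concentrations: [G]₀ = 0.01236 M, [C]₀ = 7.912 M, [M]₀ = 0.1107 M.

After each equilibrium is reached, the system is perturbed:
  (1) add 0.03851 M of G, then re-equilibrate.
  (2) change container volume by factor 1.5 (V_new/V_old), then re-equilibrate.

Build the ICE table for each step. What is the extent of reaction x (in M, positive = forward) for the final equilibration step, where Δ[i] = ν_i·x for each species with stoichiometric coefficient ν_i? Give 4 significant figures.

x = 0.004211 M

Q₀ = 5021 vs Keq = 328.5 ⇒ Q>K, reverse
Step 1:
                   G          C          M
  I          0.01236      7.912     0.1107
  C          0.02495   -0.02495   -0.02495
  E          0.03731      7.887    0.08575
  solve Keq expr → x = -0.01248; check Q = 328.5
Then add 0.03851 M of G.
Step 2:
                   G          C          M
  I          0.07582      7.887    0.08575
  C         -0.02672    0.02672    0.02672
  E          0.04911      7.914     0.1125
  solve Keq expr → x = 0.01336; check Q = 328.5
Then change container volume by factor 1.5 (V_new/V_old).
Step 3:
                   G          C          M
  I          0.03274      5.276    0.07498
  C        -0.008422   0.008422   0.008422
  E          0.02431      5.284     0.0834
  solve Keq expr → x = 0.004211; check Q = 328.5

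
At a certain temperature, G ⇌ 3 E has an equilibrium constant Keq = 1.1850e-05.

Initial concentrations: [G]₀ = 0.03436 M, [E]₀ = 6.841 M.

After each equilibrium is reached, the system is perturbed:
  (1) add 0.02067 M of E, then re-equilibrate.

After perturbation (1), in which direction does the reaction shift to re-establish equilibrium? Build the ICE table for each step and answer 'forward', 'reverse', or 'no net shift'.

Q₀ = 9318 vs Keq = 1.1850e-05 ⇒ Q>K, reverse
Step 1:
                  G         E
  I         0.03436     6.841
  C            2.27    -6.811
  E           2.305   0.03011
  solve Keq expr → x = -2.27; check Q = 1.1850e-05
Then add 0.02067 M of E.
Step 2:
                  G         E
  I           2.305   0.05078
  C         0.00688  -0.02064
  E           2.312   0.03014
  solve Keq expr → x = -0.00688; check Q = 1.1850e-05

Direction: reverse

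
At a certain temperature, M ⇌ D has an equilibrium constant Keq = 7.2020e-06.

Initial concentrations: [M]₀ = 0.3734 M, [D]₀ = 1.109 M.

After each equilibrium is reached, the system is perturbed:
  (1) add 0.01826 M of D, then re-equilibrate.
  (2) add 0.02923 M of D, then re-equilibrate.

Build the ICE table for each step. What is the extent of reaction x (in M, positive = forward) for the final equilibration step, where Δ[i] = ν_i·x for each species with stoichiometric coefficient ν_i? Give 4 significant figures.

x = -0.02923 M

Q₀ = 2.97 vs Keq = 7.2020e-06 ⇒ Q>K, reverse
Step 1:
                  M         D
  I          0.3734     1.109
  C           1.109    -1.109
  E           1.482 1.0676e-05
  solve Keq expr → x = -1.109; check Q = 7.2020e-06
Then add 0.01826 M of D.
Step 2:
                  M         D
  I           1.482   0.01827
  C         0.01826  -0.01826
  E           1.501 1.0808e-05
  solve Keq expr → x = -0.01826; check Q = 7.2020e-06
Then add 0.02923 M of D.
Step 3:
                  M         D
  I           1.501   0.02924
  C         0.02923  -0.02923
  E            1.53 1.1018e-05
  solve Keq expr → x = -0.02923; check Q = 7.2020e-06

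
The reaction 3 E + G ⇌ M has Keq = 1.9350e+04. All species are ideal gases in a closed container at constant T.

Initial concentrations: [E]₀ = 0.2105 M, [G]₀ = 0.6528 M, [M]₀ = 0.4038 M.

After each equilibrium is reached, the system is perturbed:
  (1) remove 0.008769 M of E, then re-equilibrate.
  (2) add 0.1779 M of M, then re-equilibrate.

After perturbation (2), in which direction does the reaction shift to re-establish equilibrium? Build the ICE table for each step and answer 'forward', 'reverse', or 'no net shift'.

Q₀ = 66.32 vs Keq = 1.9350e+04 ⇒ Q<K, forward
Step 1:
                   E          G          M
  init        0.2105     0.6528     0.4038
  Δ          -0.1762   -0.05874    0.05874
  eq         0.03427     0.5941     0.4625
  solve Keq expr → x = 0.05874; check Q = 1.9350e+04
Then remove 0.008769 M of E.
Step 2:
                   E          G          M
  init        0.0255     0.5941     0.4625
  Δ         0.008643   0.002881  -0.002881
  eq         0.03414     0.5969     0.4597
  solve Keq expr → x = -0.002881; check Q = 1.9350e+04
Then add 0.1779 M of M.
Step 3:
                   E          G          M
  init       0.03414     0.5969     0.6376
  Δ         0.003881   0.001294  -0.001294
  eq         0.03802     0.5982     0.6363
  solve Keq expr → x = -0.001294; check Q = 1.9350e+04

Direction: reverse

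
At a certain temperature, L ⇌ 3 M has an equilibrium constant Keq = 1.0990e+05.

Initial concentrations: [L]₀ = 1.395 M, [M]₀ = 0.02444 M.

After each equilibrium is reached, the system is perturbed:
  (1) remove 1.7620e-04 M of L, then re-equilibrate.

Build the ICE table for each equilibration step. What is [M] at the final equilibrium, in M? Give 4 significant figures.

Q₀ = 1.0465e-05 vs Keq = 1.0990e+05 ⇒ Q<K, forward
Step 1:
                    L           M
  init          1.395     0.02444
  Δ            -1.394       4.183
  eq       6.7771e-04       4.207
  solve Keq expr → x = 1.394; check Q = 1.0990e+05
Then remove 1.7620e-04 M of L.
Step 2:
                    L           M
  init     5.0151e-04       4.207
  Δ        1.7594e-04 -5.2783e-04
  eq       6.7746e-04       4.207
  solve Keq expr → x = -1.7594e-04; check Q = 1.0990e+05

[M]_eq = 4.207 M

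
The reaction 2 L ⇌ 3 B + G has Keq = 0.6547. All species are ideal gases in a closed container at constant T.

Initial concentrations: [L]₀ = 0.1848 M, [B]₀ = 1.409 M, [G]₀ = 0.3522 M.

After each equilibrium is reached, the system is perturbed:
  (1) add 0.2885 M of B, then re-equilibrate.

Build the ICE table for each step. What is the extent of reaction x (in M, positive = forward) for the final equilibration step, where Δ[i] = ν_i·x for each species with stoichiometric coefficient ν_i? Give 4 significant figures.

x = -0.03852 M

Q₀ = 28.85 vs Keq = 0.6547 ⇒ Q>K, reverse
Step 1:
                   L          B          G
  init        0.1848      1.409     0.3522
  Δ            0.313    -0.4695    -0.1565
  eq          0.4978     0.9395     0.1957
  solve Keq expr → x = -0.1565; check Q = 0.6547
Then add 0.2885 M of B.
Step 2:
                   L          B          G
  init        0.4978      1.228     0.1957
  Δ          0.07703    -0.1156   -0.03852
  eq          0.5749      1.112     0.1572
  solve Keq expr → x = -0.03852; check Q = 0.6547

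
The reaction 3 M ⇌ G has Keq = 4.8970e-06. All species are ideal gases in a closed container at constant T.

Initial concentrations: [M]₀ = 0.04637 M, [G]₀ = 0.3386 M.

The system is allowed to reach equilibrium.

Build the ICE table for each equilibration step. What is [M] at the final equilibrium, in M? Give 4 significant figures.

Q₀ = 3396 vs Keq = 4.8970e-06 ⇒ Q>K, reverse
Step 1:
                    M           G
  init        0.04637      0.3386
  Δ             1.016     -0.3386
  eq            1.062  5.8680e-06
  solve Keq expr → x = -0.3386; check Q = 4.8970e-06

[M]_eq = 1.062 M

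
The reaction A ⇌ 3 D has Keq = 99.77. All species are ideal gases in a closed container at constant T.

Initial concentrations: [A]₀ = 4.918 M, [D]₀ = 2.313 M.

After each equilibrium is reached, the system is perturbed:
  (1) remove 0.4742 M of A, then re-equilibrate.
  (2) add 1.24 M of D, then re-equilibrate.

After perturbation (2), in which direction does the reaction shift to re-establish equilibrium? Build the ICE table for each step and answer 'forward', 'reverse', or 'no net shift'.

Direction: reverse

Q₀ = 2.516 vs Keq = 99.77 ⇒ Q<K, forward
Step 1:
                   A          D
  init         4.918      2.313
  Δ           -1.547      4.641
  eq           3.371      6.954
  solve Keq expr → x = 1.547; check Q = 99.77
Then remove 0.4742 M of A.
Step 2:
                   A          D
  init         2.897      6.954
  Δ          0.09132    -0.2739
  eq           2.988       6.68
  solve Keq expr → x = -0.09132; check Q = 99.77
Then add 1.24 M of D.
Step 3:
                   A          D
  init         2.988       7.92
  Δ           0.3334         -1
  eq           3.321       6.92
  solve Keq expr → x = -0.3334; check Q = 99.77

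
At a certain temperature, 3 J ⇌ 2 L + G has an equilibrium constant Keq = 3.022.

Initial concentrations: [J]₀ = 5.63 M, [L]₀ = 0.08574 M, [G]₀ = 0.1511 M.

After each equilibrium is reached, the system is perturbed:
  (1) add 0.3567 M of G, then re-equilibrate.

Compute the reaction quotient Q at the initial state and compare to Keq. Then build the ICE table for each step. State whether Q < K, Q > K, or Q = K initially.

Q₀ = 6.2245e-06; Q < K (proceeds forward)

Q₀ = 6.2245e-06 vs Keq = 3.022 ⇒ Q<K, forward
Step 1:
                   J          L          G
  I             5.63    0.08574     0.1511
  C           -4.059      2.706      1.353
  E            1.571      2.792      1.504
  solve Keq expr → x = 1.353; check Q = 3.022
Then add 0.3567 M of G.
Step 2:
                   J          L          G
  I            1.571      2.792      1.861
  C          0.08435   -0.05624   -0.02812
  E            1.656      2.735      1.833
  solve Keq expr → x = -0.02812; check Q = 3.022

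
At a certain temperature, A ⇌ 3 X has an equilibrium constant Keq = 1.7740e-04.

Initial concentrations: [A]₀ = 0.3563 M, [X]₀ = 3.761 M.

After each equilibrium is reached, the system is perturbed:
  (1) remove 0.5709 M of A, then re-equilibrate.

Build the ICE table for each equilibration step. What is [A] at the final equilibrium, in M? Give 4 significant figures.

Q₀ = 149.3 vs Keq = 1.7740e-04 ⇒ Q>K, reverse
Step 1:
                  A         X
  Initial    0.3563     3.761
  Change      1.232    -3.695
  Equil       1.588   0.06556
  solve Keq expr → x = -1.232; check Q = 1.7740e-04
Then remove 0.5709 M of A.
Step 2:
                  A         X
  Initial     1.017   0.06556
  Change   0.002997 -0.008991
  Equil        1.02   0.05657
  solve Keq expr → x = -0.002997; check Q = 1.7740e-04

[A]_eq = 1.02 M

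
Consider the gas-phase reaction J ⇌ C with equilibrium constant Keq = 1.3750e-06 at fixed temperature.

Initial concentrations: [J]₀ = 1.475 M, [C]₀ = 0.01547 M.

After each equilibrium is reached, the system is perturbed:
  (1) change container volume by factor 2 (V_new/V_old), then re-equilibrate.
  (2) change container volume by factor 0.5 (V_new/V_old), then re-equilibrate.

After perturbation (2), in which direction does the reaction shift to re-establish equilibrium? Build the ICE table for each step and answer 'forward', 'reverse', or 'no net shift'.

Q₀ = 0.01049 vs Keq = 1.3750e-06 ⇒ Q>K, reverse
Step 1:
                  J         C
  init        1.475   0.01547
  Δ         0.01547  -0.01547
  eq           1.49 2.0494e-06
  solve Keq expr → x = -0.01547; check Q = 1.3750e-06
Then change container volume by factor 2 (V_new/V_old).
Step 2:
                  J         C
  init       0.7452 1.0247e-06
  Δ               0         0
  eq         0.7452 1.0247e-06
  solve Keq expr → x = 0; check Q = 1.3750e-06
Then change container volume by factor 0.5 (V_new/V_old).
Step 3:
                  J         C
  init         1.49 2.0494e-06
  Δ               0         0
  eq           1.49 2.0494e-06
  solve Keq expr → x = 0; check Q = 1.3750e-06

Direction: no net shift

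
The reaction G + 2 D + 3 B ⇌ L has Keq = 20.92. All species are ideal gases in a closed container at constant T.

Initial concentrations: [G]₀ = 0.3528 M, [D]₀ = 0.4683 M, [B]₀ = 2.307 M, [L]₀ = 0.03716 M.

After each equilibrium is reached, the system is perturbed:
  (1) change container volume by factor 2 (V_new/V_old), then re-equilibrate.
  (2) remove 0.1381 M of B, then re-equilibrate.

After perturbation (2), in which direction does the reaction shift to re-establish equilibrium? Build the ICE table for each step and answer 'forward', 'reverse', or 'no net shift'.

Q₀ = 0.03912 vs Keq = 20.92 ⇒ Q<K, forward
Step 1:
                    G           D           B           L
  I            0.3528      0.4683       2.307     0.03716
  C           -0.1814     -0.3628     -0.5442      0.1814
  E            0.1714      0.1055       1.763      0.2186
  solve Keq expr → x = 0.1814; check Q = 20.92
Then change container volume by factor 2 (V_new/V_old).
Step 2:
                    G           D           B           L
  I            0.0857     0.05275      0.8814      0.1093
  C           0.04657     0.09315      0.1397    -0.04657
  E            0.1323      0.1459       1.021     0.06271
  solve Keq expr → x = -0.04657; check Q = 20.92
Then remove 0.1381 M of B.
Step 3:
                    G           D           B           L
  I            0.1323      0.1459       0.883     0.06271
  C          0.007203     0.01441     0.02161   -0.007203
  E            0.1395      0.1603      0.9046      0.0555
  solve Keq expr → x = -0.007203; check Q = 20.92

Direction: reverse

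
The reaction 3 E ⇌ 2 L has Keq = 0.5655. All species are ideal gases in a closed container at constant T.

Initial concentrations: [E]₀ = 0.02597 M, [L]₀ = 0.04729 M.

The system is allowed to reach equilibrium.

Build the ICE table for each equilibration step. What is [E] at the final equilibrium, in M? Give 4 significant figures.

[E]_eq = 0.07414 M

Q₀ = 127.7 vs Keq = 0.5655 ⇒ Q>K, reverse
Step 1:
                  E         L
  I         0.02597   0.04729
  C         0.04817  -0.03211
  E         0.07414   0.01518
  solve Keq expr → x = -0.01606; check Q = 0.5655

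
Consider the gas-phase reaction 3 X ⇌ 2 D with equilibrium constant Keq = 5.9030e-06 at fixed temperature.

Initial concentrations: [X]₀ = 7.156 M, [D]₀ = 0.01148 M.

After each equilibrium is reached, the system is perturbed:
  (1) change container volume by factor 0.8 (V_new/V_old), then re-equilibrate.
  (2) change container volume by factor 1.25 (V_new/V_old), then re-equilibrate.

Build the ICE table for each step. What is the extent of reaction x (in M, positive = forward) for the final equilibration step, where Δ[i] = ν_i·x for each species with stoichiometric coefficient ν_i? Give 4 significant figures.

Q₀ = 3.5964e-07 vs Keq = 5.9030e-06 ⇒ Q<K, forward
Step 1:
                    X           D
  init          7.156     0.01148
  Δ          -0.05179     0.03453
  eq            7.104     0.04601
  solve Keq expr → x = 0.01726; check Q = 5.9030e-06
Then change container volume by factor 0.8 (V_new/V_old).
Step 2:
                    X           D
  init           8.88     0.05751
  Δ          -0.01002    0.006679
  eq             8.87     0.06419
  solve Keq expr → x = 0.00334; check Q = 5.9030e-06
Then change container volume by factor 1.25 (V_new/V_old).
Step 3:
                    X           D
  init          7.096     0.05135
  Δ          0.008015   -0.005343
  eq            7.104     0.04601
  solve Keq expr → x = -0.002672; check Q = 5.9030e-06

x = -0.002672 M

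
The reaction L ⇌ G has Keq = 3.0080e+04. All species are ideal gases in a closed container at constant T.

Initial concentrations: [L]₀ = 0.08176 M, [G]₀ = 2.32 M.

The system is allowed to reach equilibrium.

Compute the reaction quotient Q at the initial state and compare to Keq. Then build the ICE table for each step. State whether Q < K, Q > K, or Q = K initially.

Q₀ = 28.38 vs Keq = 3.0080e+04 ⇒ Q<K, forward
Step 1:
                  L         G
  Initial   0.08176      2.32
  Change   -0.08168   0.08168
  Equil   7.9843e-05     2.402
  solve Keq expr → x = 0.08168; check Q = 3.0080e+04

Q₀ = 28.38; Q < K (proceeds forward)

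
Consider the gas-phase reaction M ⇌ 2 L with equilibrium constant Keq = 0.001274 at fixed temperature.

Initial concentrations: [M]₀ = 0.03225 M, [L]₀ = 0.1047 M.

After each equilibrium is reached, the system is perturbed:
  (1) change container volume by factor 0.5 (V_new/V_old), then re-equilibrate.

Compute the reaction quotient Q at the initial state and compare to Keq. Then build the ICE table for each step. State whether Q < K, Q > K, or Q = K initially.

Q₀ = 0.3399 vs Keq = 0.001274 ⇒ Q>K, reverse
Step 1:
                  M         L
  init      0.03225    0.1047
  Δ         0.04732  -0.09463
  eq        0.07957   0.01007
  solve Keq expr → x = -0.04732; check Q = 0.001274
Then change container volume by factor 0.5 (V_new/V_old).
Step 2:
                  M         L
  init       0.1591   0.02014
  Δ        0.002885 -0.005769
  eq          0.162   0.01437
  solve Keq expr → x = -0.002885; check Q = 0.001274

Q₀ = 0.3399; Q > K (proceeds reverse)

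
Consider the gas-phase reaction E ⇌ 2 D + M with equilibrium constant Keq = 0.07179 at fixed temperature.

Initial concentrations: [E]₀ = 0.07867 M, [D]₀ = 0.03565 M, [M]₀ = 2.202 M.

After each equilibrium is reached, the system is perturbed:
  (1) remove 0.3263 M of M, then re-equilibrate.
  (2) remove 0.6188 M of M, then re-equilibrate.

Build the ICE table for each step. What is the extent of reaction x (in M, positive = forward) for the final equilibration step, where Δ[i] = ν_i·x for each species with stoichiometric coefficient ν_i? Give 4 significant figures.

x = 0.004607 M

Q₀ = 0.03557 vs Keq = 0.07179 ⇒ Q<K, forward
Step 1:
                    E           D           M
  I           0.07867     0.03565       2.202
  C         -0.006408     0.01282    0.006408
  E           0.07226     0.04847       2.208
  solve Keq expr → x = 0.006408; check Q = 0.07179
Then remove 0.3263 M of M.
Step 2:
                    E           D           M
  I           0.07226     0.04847       1.882
  C         -0.001695    0.003391    0.001695
  E           0.07057     0.05186       1.884
  solve Keq expr → x = 0.001695; check Q = 0.07179
Then remove 0.6188 M of M.
Step 3:
                    E           D           M
  I           0.07057     0.05186       1.265
  C         -0.004607    0.009213    0.004607
  E           0.06596     0.06107        1.27
  solve Keq expr → x = 0.004607; check Q = 0.07179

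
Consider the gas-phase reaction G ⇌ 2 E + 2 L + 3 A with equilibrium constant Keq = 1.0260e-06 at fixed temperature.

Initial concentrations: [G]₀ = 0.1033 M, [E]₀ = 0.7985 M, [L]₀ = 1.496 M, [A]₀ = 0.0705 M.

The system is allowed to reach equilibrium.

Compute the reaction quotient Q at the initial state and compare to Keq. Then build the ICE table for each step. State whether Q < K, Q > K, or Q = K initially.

Q₀ = 0.00484; Q > K (proceeds reverse)

Q₀ = 0.00484 vs Keq = 1.0260e-06 ⇒ Q>K, reverse
Step 1:
                  G         E         L         A
  Initial    0.1033    0.7985     1.496    0.0705
  Change    0.02192  -0.04384  -0.04384  -0.06575
  Equil      0.1252    0.7547     1.452  0.004747
  solve Keq expr → x = -0.02192; check Q = 1.0260e-06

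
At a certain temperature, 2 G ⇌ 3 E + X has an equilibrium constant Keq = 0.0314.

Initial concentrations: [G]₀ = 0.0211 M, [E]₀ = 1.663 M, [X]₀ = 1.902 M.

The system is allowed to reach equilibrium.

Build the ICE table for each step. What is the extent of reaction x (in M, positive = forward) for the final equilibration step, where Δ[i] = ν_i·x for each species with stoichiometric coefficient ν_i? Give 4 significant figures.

Q₀ = 1.9648e+04 vs Keq = 0.0314 ⇒ Q>K, reverse
Step 1:
                   G          E          X
  I           0.0211      1.663      1.902
  C           0.9286     -1.393    -0.4643
  E           0.9497     0.2701      1.438
  solve Keq expr → x = -0.4643; check Q = 0.0314

x = -0.4643 M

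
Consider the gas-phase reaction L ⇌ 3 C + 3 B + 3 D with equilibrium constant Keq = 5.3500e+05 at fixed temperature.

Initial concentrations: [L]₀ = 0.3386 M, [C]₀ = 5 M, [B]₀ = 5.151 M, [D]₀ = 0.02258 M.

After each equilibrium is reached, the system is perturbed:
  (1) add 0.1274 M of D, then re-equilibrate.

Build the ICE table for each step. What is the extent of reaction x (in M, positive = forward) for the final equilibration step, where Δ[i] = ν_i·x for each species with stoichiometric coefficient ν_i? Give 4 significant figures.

x = -0.01428 M

Q₀ = 0.5809 vs Keq = 5.3500e+05 ⇒ Q<K, forward
Step 1:
                  L         C         B         D
  Initial    0.3386         5     5.151   0.02258
  Change    -0.2842    0.8527    0.8527    0.8527
  Equil     0.05437     5.853     6.004    0.8753
  solve Keq expr → x = 0.2842; check Q = 5.3500e+05
Then add 0.1274 M of D.
Step 2:
                  L         C         B         D
  Initial   0.05437     5.853     6.004     1.003
  Change    0.01428  -0.04283  -0.04283  -0.04283
  Equil     0.06865      5.81     5.961    0.9598
  solve Keq expr → x = -0.01428; check Q = 5.3500e+05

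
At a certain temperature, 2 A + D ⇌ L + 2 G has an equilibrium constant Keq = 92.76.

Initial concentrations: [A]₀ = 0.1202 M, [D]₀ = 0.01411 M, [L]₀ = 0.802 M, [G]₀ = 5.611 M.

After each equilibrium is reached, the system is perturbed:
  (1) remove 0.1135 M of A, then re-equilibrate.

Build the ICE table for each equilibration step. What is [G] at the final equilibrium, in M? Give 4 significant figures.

Q₀ = 1.2386e+05 vs Keq = 92.76 ⇒ Q>K, reverse
Step 1:
                    A           D           L           G
  init         0.1202     0.01411       0.802       5.611
  Δ             0.569      0.2845     -0.2845      -0.569
  eq           0.6892      0.2986      0.5175       5.042
  solve Keq expr → x = -0.2845; check Q = 92.76
Then remove 0.1135 M of A.
Step 2:
                    A           D           L           G
  init         0.5757      0.2986      0.5175       5.042
  Δ           0.05709     0.02854    -0.02854    -0.05709
  eq           0.6328      0.3271       0.489       4.985
  solve Keq expr → x = -0.02854; check Q = 92.76

[G]_eq = 4.985 M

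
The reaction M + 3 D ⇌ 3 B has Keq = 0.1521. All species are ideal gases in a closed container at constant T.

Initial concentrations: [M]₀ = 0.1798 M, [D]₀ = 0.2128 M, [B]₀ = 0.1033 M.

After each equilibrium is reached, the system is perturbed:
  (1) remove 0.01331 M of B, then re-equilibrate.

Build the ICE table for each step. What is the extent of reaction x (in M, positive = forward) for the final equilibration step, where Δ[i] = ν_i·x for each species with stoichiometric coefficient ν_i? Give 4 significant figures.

Q₀ = 0.6362 vs Keq = 0.1521 ⇒ Q>K, reverse
Step 1:
                   M          D          B
  I           0.1798     0.2128     0.1033
  C         0.009708    0.02912   -0.02912
  E           0.1895     0.2419    0.07418
  solve Keq expr → x = -0.009708; check Q = 0.1521
Then remove 0.01331 M of B.
Step 2:
                   M          D          B
  I           0.1895     0.2419    0.06087
  C         -0.00329   -0.00987    0.00987
  E           0.1862     0.2321    0.07074
  solve Keq expr → x = 0.00329; check Q = 0.1521

x = 0.00329 M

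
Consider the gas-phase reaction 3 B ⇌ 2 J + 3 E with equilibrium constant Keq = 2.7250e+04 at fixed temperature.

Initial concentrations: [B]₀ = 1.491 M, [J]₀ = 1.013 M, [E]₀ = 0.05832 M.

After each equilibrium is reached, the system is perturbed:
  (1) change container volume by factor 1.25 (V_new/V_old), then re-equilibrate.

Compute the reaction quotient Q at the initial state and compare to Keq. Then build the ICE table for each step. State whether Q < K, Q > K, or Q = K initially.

Q₀ = 6.1410e-05; Q < K (proceeds forward)

Q₀ = 6.1410e-05 vs Keq = 2.7250e+04 ⇒ Q<K, forward
Step 1:
                  B         J         E
  init        1.491     1.013   0.05832
  Δ          -1.414     0.943     1.414
  eq        0.07655     1.956     1.473
  solve Keq expr → x = 0.4715; check Q = 2.7250e+04
Then change container volume by factor 1.25 (V_new/V_old).
Step 2:
                  B         J         E
  init      0.06124     1.565     1.178
  Δ       -0.007986  0.005324  0.007986
  eq        0.05325      1.57     1.186
  solve Keq expr → x = 0.002662; check Q = 2.7250e+04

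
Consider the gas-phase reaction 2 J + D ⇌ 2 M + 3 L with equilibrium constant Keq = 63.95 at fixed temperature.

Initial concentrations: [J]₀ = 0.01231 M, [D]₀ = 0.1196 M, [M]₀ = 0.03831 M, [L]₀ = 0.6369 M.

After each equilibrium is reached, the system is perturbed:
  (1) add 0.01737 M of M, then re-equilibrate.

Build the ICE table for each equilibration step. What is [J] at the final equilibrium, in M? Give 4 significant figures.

[J]_eq = 0.01064 M

Q₀ = 20.92 vs Keq = 63.95 ⇒ Q<K, forward
Step 1:
                  J         D         M         L
  init      0.01231    0.1196   0.03831    0.6369
  Δ       -0.004289 -0.002145  0.004289  0.006434
  eq       0.008021    0.1175    0.0426    0.6433
  solve Keq expr → x = 0.002145; check Q = 63.95
Then add 0.01737 M of M.
Step 2:
                  J         D         M         L
  init     0.008021    0.1175   0.05997    0.6433
  Δ        0.002619   0.00131 -0.002619 -0.003929
  eq        0.01064    0.1188   0.05735    0.6394
  solve Keq expr → x = -0.00131; check Q = 63.95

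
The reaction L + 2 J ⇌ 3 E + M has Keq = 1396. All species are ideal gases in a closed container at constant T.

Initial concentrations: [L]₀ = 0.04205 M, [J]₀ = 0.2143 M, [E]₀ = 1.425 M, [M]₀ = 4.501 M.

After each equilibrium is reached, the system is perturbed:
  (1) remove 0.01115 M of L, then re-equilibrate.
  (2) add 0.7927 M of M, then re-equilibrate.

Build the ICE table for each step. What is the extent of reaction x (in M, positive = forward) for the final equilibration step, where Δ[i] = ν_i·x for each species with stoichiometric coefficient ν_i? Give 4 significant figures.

Q₀ = 6744 vs Keq = 1396 ⇒ Q>K, reverse
Step 1:
                    L           J           E           M
  Initial     0.04205      0.2143       1.425       4.501
  Change      0.03998     0.07996     -0.1199    -0.03998
  Equil       0.08203      0.2943       1.305       4.461
  solve Keq expr → x = -0.03998; check Q = 1396
Then remove 0.01115 M of L.
Step 2:
                    L           J           E           M
  Initial     0.07088      0.2943       1.305       4.461
  Change     0.004265     0.00853    -0.01279   -0.004265
  Equil       0.07515      0.3028       1.292       4.457
  solve Keq expr → x = -0.004265; check Q = 1396
Then add 0.7927 M of M.
Step 3:
                    L           J           E           M
  Initial     0.07515      0.3028       1.292       5.249
  Change     0.004948    0.009897    -0.01485   -0.004948
  Equil       0.08009      0.3127       1.277       5.245
  solve Keq expr → x = -0.004948; check Q = 1396

x = -0.004948 M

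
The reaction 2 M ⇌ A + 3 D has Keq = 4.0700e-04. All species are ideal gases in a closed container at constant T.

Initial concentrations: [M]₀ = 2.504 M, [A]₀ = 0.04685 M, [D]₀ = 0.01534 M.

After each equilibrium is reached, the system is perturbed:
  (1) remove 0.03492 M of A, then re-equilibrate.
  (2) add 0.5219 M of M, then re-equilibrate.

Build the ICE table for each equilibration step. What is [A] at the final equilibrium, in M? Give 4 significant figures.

[A]_eq = 0.11 M

Q₀ = 2.6972e-08 vs Keq = 4.0700e-04 ⇒ Q<K, forward
Step 1:
                  M         A         D
  Initial     2.504   0.04685   0.01534
  Change    -0.1626   0.08129    0.2439
  Equil       2.341    0.1281    0.2592
  solve Keq expr → x = 0.08129; check Q = 4.0700e-04
Then remove 0.03492 M of A.
Step 2:
                  M         A         D
  Initial     2.341   0.09322    0.2592
  Change     -0.014  0.007001     0.021
  Equil       2.327    0.1002    0.2802
  solve Keq expr → x = 0.007001; check Q = 4.0700e-04
Then add 0.5219 M of M.
Step 3:
                  M         A         D
  Initial     2.849    0.1002    0.2802
  Change   -0.01951  0.009755   0.02926
  Equil        2.83      0.11    0.3095
  solve Keq expr → x = 0.009755; check Q = 4.0700e-04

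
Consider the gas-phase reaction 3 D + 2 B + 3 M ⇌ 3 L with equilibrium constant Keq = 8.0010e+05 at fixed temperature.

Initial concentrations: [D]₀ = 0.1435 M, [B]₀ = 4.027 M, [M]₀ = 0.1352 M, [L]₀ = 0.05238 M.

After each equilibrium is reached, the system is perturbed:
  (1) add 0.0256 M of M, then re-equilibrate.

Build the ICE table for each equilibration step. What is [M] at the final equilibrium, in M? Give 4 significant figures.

Q₀ = 1.214 vs Keq = 8.0010e+05 ⇒ Q<K, forward
Step 1:
                  D         B         M         L
  Initial    0.1435     4.027    0.1352   0.05238
  Change    -0.1124  -0.07492   -0.1124    0.1124
  Equil     0.03112     3.952   0.02282    0.1648
  solve Keq expr → x = 0.03746; check Q = 8.0010e+05
Then add 0.0256 M of M.
Step 2:
                  D         B         M         L
  Initial   0.03112     3.952   0.04842    0.1648
  Change   -0.01091 -0.007273  -0.01091   0.01091
  Equil     0.02021     3.945   0.03751    0.1757
  solve Keq expr → x = 0.003636; check Q = 8.0010e+05

[M]_eq = 0.03751 M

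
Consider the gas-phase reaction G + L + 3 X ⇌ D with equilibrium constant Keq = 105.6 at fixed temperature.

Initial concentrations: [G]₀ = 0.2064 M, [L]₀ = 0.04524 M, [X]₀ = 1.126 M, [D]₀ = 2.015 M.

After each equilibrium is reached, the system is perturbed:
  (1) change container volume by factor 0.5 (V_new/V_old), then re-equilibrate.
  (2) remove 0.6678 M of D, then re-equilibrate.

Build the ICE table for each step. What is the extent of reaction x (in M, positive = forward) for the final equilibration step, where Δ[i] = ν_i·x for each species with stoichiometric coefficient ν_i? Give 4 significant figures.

Q₀ = 151.2 vs Keq = 105.6 ⇒ Q>K, reverse
Step 1:
                  G         L         X         D
  I          0.2064   0.04524     1.126     2.015
  C          0.0109    0.0109    0.0327   -0.0109
  E          0.2173   0.05614     1.159     2.004
  solve Keq expr → x = -0.0109; check Q = 105.6
Then change container volume by factor 0.5 (V_new/V_old).
Step 2:
                  G         L         X         D
  I          0.4346    0.1123     2.317     4.008
  C         -0.0983   -0.0983   -0.2949    0.0983
  E          0.3363   0.01398     2.022     4.107
  solve Keq expr → x = 0.0983; check Q = 105.6
Then remove 0.6678 M of D.
Step 3:
                  G         L         X         D
  I          0.3363   0.01398     2.022     3.439
  C       -0.002083 -0.002083 -0.006249  0.002083
  E          0.3342   0.01189     2.016     3.441
  solve Keq expr → x = 0.002083; check Q = 105.6

x = 0.002083 M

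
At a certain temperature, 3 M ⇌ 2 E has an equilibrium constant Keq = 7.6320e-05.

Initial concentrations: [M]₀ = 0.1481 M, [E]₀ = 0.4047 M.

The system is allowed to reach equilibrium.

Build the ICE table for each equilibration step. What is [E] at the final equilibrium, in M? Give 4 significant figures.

Q₀ = 50.42 vs Keq = 7.6320e-05 ⇒ Q>K, reverse
Step 1:
                    M           E
  init         0.1481      0.4047
  Δ            0.5986     -0.3991
  eq           0.7467    0.005637
  solve Keq expr → x = -0.1995; check Q = 7.6320e-05

[E]_eq = 0.005637 M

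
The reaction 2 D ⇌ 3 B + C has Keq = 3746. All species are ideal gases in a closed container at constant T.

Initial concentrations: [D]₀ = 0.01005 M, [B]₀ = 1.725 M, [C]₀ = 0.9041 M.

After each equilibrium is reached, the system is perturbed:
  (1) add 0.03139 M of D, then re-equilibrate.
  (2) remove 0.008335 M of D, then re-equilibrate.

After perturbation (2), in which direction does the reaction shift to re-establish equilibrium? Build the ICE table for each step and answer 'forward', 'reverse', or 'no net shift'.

Direction: reverse

Q₀ = 4.5946e+04 vs Keq = 3746 ⇒ Q>K, reverse
Step 1:
                   D          B          C
  init       0.01005      1.725     0.9041
  Δ          0.02383   -0.03575   -0.01192
  eq         0.03388      1.689     0.8922
  solve Keq expr → x = -0.01192; check Q = 3746
Then add 0.03139 M of D.
Step 2:
                   D          B          C
  init       0.06527      1.689     0.8922
  Δ         -0.02975    0.04462    0.01487
  eq         0.03553      1.734     0.9071
  solve Keq expr → x = 0.01487; check Q = 3746
Then remove 0.008335 M of D.
Step 3:
                   D          B          C
  init       0.02719      1.734     0.9071
  Δ         0.007895   -0.01184  -0.003948
  eq         0.03509      1.722     0.9031
  solve Keq expr → x = -0.003948; check Q = 3746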